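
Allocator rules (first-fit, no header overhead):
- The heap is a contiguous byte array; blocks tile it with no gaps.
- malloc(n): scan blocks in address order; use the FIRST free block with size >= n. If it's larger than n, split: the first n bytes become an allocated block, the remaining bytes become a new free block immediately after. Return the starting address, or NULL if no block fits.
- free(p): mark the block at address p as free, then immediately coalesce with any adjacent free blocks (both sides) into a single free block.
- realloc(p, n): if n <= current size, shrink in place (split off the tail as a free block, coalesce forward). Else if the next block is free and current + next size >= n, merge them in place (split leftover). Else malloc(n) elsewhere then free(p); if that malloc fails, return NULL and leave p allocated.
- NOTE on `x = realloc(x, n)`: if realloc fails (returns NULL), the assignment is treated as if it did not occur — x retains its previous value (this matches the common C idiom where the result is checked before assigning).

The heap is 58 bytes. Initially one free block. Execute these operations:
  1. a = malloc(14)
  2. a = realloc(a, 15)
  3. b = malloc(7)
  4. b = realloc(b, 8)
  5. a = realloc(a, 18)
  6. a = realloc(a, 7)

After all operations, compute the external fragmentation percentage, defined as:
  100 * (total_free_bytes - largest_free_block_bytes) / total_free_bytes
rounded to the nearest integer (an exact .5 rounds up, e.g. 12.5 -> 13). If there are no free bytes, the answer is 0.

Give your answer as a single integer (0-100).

Op 1: a = malloc(14) -> a = 0; heap: [0-13 ALLOC][14-57 FREE]
Op 2: a = realloc(a, 15) -> a = 0; heap: [0-14 ALLOC][15-57 FREE]
Op 3: b = malloc(7) -> b = 15; heap: [0-14 ALLOC][15-21 ALLOC][22-57 FREE]
Op 4: b = realloc(b, 8) -> b = 15; heap: [0-14 ALLOC][15-22 ALLOC][23-57 FREE]
Op 5: a = realloc(a, 18) -> a = 23; heap: [0-14 FREE][15-22 ALLOC][23-40 ALLOC][41-57 FREE]
Op 6: a = realloc(a, 7) -> a = 23; heap: [0-14 FREE][15-22 ALLOC][23-29 ALLOC][30-57 FREE]
Free blocks: [15 28] total_free=43 largest=28 -> 100*(43-28)/43 = 1500/43 ≈ 34.884 -> rounds to 35

Answer: 35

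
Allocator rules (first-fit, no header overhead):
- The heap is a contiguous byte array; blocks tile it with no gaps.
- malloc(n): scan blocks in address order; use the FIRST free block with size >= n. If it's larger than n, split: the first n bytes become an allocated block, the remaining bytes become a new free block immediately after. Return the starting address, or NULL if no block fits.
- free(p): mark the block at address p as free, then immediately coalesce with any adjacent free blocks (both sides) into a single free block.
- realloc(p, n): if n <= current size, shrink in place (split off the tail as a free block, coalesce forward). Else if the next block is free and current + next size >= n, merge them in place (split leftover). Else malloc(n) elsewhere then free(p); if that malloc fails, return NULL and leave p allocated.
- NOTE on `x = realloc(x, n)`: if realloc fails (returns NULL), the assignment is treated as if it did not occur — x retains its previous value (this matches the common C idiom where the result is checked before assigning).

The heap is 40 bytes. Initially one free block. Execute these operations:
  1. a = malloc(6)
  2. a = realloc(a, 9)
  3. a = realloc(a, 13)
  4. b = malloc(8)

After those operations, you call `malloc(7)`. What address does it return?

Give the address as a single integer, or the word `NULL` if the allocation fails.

Op 1: a = malloc(6) -> a = 0; heap: [0-5 ALLOC][6-39 FREE]
Op 2: a = realloc(a, 9) -> a = 0; heap: [0-8 ALLOC][9-39 FREE]
Op 3: a = realloc(a, 13) -> a = 0; heap: [0-12 ALLOC][13-39 FREE]
Op 4: b = malloc(8) -> b = 13; heap: [0-12 ALLOC][13-20 ALLOC][21-39 FREE]
malloc(7): first-fit scan over [0-12 ALLOC][13-20 ALLOC][21-39 FREE] -> 21

Answer: 21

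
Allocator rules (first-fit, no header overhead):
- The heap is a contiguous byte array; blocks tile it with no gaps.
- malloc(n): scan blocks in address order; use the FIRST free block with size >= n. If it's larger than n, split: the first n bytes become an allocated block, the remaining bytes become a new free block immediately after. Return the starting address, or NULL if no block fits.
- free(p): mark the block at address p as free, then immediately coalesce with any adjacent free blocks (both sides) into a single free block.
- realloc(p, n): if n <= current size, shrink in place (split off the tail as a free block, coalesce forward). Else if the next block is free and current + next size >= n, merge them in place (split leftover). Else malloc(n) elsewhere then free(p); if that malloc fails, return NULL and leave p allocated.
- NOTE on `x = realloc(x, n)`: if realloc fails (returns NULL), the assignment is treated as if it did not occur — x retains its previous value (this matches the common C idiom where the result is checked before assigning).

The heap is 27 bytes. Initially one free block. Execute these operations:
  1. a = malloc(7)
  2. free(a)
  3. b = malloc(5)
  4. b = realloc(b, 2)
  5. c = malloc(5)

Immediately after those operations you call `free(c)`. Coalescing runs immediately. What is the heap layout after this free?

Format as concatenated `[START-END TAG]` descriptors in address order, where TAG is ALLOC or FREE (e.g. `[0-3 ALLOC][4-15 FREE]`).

Op 1: a = malloc(7) -> a = 0; heap: [0-6 ALLOC][7-26 FREE]
Op 2: free(a) -> (freed a); heap: [0-26 FREE]
Op 3: b = malloc(5) -> b = 0; heap: [0-4 ALLOC][5-26 FREE]
Op 4: b = realloc(b, 2) -> b = 0; heap: [0-1 ALLOC][2-26 FREE]
Op 5: c = malloc(5) -> c = 2; heap: [0-1 ALLOC][2-6 ALLOC][7-26 FREE]
free(c): c = 2 -> block [2-6 ALLOC]; mark free, coalesce with adjacent free neighbors -> [0-1 ALLOC][2-26 FREE]

Answer: [0-1 ALLOC][2-26 FREE]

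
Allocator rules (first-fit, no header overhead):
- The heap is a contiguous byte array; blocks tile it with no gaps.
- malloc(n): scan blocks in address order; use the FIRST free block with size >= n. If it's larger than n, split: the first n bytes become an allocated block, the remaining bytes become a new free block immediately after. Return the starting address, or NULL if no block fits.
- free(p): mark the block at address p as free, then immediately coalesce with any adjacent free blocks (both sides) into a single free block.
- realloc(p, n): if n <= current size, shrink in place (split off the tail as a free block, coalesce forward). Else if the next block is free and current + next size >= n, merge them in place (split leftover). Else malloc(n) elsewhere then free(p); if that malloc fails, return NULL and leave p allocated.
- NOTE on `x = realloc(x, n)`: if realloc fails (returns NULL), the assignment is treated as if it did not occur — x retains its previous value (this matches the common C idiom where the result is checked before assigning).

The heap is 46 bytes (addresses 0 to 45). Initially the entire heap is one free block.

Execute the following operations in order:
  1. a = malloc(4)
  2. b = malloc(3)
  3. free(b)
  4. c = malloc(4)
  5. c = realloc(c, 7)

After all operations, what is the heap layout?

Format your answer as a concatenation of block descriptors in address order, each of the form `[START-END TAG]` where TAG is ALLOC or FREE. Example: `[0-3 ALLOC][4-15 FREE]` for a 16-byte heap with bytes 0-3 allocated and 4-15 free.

Answer: [0-3 ALLOC][4-10 ALLOC][11-45 FREE]

Derivation:
Op 1: a = malloc(4) -> a = 0; heap: [0-3 ALLOC][4-45 FREE]
Op 2: b = malloc(3) -> b = 4; heap: [0-3 ALLOC][4-6 ALLOC][7-45 FREE]
Op 3: free(b) -> (freed b); heap: [0-3 ALLOC][4-45 FREE]
Op 4: c = malloc(4) -> c = 4; heap: [0-3 ALLOC][4-7 ALLOC][8-45 FREE]
Op 5: c = realloc(c, 7) -> c = 4; heap: [0-3 ALLOC][4-10 ALLOC][11-45 FREE]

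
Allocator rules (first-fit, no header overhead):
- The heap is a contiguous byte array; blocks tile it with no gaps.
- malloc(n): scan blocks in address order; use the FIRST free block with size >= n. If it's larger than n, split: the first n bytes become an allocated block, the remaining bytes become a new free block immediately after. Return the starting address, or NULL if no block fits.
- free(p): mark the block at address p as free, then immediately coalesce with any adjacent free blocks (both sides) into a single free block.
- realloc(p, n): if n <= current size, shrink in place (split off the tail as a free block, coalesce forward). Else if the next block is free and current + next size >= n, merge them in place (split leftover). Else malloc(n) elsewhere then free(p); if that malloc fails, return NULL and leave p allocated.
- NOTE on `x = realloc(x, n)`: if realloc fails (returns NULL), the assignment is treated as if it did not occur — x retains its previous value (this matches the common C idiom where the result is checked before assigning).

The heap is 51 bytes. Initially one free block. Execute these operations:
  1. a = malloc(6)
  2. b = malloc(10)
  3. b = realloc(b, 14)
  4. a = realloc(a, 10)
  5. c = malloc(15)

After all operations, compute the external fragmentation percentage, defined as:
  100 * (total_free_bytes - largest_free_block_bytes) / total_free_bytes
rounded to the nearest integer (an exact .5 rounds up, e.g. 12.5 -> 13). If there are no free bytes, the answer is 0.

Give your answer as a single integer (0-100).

Answer: 50

Derivation:
Op 1: a = malloc(6) -> a = 0; heap: [0-5 ALLOC][6-50 FREE]
Op 2: b = malloc(10) -> b = 6; heap: [0-5 ALLOC][6-15 ALLOC][16-50 FREE]
Op 3: b = realloc(b, 14) -> b = 6; heap: [0-5 ALLOC][6-19 ALLOC][20-50 FREE]
Op 4: a = realloc(a, 10) -> a = 20; heap: [0-5 FREE][6-19 ALLOC][20-29 ALLOC][30-50 FREE]
Op 5: c = malloc(15) -> c = 30; heap: [0-5 FREE][6-19 ALLOC][20-29 ALLOC][30-44 ALLOC][45-50 FREE]
Free blocks: [6 6] total_free=12 largest=6 -> 100*(12-6)/12 = 600/12 = 50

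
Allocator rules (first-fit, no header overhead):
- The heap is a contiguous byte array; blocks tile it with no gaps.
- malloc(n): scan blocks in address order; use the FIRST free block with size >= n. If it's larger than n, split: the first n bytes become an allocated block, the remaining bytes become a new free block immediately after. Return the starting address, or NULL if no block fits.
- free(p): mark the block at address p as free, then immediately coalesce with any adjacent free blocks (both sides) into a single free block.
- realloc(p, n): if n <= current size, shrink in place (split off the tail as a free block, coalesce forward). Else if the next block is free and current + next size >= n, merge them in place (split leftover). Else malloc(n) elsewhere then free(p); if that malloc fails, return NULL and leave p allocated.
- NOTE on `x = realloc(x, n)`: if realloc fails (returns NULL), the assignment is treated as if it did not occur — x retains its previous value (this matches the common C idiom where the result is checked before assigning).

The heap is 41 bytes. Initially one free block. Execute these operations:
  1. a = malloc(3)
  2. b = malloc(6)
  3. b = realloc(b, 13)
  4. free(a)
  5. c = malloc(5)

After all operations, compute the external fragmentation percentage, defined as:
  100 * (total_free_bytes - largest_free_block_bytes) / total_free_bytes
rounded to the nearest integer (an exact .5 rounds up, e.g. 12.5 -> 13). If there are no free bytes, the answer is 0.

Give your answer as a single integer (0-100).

Op 1: a = malloc(3) -> a = 0; heap: [0-2 ALLOC][3-40 FREE]
Op 2: b = malloc(6) -> b = 3; heap: [0-2 ALLOC][3-8 ALLOC][9-40 FREE]
Op 3: b = realloc(b, 13) -> b = 3; heap: [0-2 ALLOC][3-15 ALLOC][16-40 FREE]
Op 4: free(a) -> (freed a); heap: [0-2 FREE][3-15 ALLOC][16-40 FREE]
Op 5: c = malloc(5) -> c = 16; heap: [0-2 FREE][3-15 ALLOC][16-20 ALLOC][21-40 FREE]
Free blocks: [3 20] total_free=23 largest=20 -> 100*(23-20)/23 = 300/23 ≈ 13.043 -> rounds to 13

Answer: 13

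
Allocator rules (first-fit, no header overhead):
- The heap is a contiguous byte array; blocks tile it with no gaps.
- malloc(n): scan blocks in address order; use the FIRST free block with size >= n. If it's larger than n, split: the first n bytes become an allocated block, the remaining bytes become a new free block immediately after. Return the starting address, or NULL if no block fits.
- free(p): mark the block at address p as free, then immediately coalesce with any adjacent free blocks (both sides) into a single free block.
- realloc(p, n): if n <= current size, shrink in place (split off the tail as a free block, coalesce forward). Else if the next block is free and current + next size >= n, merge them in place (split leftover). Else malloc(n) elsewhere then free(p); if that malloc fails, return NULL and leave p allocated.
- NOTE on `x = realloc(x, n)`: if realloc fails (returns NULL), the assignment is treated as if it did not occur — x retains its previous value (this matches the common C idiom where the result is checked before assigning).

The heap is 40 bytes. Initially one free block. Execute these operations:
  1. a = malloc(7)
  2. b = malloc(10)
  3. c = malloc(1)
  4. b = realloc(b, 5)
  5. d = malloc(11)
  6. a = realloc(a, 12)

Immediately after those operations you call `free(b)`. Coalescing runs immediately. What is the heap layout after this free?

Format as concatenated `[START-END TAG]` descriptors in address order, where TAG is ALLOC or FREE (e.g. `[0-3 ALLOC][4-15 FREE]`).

Answer: [0-6 ALLOC][7-16 FREE][17-17 ALLOC][18-28 ALLOC][29-39 FREE]

Derivation:
Op 1: a = malloc(7) -> a = 0; heap: [0-6 ALLOC][7-39 FREE]
Op 2: b = malloc(10) -> b = 7; heap: [0-6 ALLOC][7-16 ALLOC][17-39 FREE]
Op 3: c = malloc(1) -> c = 17; heap: [0-6 ALLOC][7-16 ALLOC][17-17 ALLOC][18-39 FREE]
Op 4: b = realloc(b, 5) -> b = 7; heap: [0-6 ALLOC][7-11 ALLOC][12-16 FREE][17-17 ALLOC][18-39 FREE]
Op 5: d = malloc(11) -> d = 18; heap: [0-6 ALLOC][7-11 ALLOC][12-16 FREE][17-17 ALLOC][18-28 ALLOC][29-39 FREE]
Op 6: a = realloc(a, 12) -> NULL (a unchanged); heap: [0-6 ALLOC][7-11 ALLOC][12-16 FREE][17-17 ALLOC][18-28 ALLOC][29-39 FREE]
free(b): b = 7 -> block [7-11 ALLOC]; mark free, coalesce with adjacent free neighbors -> [0-6 ALLOC][7-16 FREE][17-17 ALLOC][18-28 ALLOC][29-39 FREE]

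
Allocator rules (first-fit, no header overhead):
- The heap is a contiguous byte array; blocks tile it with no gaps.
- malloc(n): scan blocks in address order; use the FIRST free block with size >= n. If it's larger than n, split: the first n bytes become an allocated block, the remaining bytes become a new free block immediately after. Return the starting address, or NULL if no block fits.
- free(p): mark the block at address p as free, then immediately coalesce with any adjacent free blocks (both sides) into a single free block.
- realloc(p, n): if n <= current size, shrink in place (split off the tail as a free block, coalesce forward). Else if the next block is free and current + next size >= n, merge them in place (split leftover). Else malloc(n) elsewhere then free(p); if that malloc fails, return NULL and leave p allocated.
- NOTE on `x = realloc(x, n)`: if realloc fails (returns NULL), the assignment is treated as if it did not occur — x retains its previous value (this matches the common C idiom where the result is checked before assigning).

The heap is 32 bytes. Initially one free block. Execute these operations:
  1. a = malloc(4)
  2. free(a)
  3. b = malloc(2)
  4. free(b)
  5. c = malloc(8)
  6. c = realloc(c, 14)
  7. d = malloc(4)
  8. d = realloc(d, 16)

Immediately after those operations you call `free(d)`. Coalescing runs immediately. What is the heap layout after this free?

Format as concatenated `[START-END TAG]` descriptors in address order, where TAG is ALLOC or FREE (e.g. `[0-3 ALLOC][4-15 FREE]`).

Op 1: a = malloc(4) -> a = 0; heap: [0-3 ALLOC][4-31 FREE]
Op 2: free(a) -> (freed a); heap: [0-31 FREE]
Op 3: b = malloc(2) -> b = 0; heap: [0-1 ALLOC][2-31 FREE]
Op 4: free(b) -> (freed b); heap: [0-31 FREE]
Op 5: c = malloc(8) -> c = 0; heap: [0-7 ALLOC][8-31 FREE]
Op 6: c = realloc(c, 14) -> c = 0; heap: [0-13 ALLOC][14-31 FREE]
Op 7: d = malloc(4) -> d = 14; heap: [0-13 ALLOC][14-17 ALLOC][18-31 FREE]
Op 8: d = realloc(d, 16) -> d = 14; heap: [0-13 ALLOC][14-29 ALLOC][30-31 FREE]
free(d): d = 14 -> block [14-29 ALLOC]; mark free, coalesce with adjacent free neighbors -> [0-13 ALLOC][14-31 FREE]

Answer: [0-13 ALLOC][14-31 FREE]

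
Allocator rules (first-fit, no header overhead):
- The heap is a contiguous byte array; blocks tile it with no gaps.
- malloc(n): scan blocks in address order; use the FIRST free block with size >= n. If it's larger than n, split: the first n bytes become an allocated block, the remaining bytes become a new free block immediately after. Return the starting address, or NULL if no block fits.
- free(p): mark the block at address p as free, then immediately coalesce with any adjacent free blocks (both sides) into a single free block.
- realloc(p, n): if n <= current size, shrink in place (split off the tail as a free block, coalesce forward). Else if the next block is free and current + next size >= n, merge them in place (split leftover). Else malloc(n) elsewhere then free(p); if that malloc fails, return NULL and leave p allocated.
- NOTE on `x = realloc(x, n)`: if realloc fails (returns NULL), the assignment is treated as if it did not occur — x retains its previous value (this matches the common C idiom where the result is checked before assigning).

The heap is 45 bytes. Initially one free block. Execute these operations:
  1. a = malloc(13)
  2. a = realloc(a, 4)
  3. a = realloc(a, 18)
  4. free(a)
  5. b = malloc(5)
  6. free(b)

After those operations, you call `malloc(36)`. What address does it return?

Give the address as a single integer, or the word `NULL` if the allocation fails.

Answer: 0

Derivation:
Op 1: a = malloc(13) -> a = 0; heap: [0-12 ALLOC][13-44 FREE]
Op 2: a = realloc(a, 4) -> a = 0; heap: [0-3 ALLOC][4-44 FREE]
Op 3: a = realloc(a, 18) -> a = 0; heap: [0-17 ALLOC][18-44 FREE]
Op 4: free(a) -> (freed a); heap: [0-44 FREE]
Op 5: b = malloc(5) -> b = 0; heap: [0-4 ALLOC][5-44 FREE]
Op 6: free(b) -> (freed b); heap: [0-44 FREE]
malloc(36): first-fit scan over [0-44 FREE] -> 0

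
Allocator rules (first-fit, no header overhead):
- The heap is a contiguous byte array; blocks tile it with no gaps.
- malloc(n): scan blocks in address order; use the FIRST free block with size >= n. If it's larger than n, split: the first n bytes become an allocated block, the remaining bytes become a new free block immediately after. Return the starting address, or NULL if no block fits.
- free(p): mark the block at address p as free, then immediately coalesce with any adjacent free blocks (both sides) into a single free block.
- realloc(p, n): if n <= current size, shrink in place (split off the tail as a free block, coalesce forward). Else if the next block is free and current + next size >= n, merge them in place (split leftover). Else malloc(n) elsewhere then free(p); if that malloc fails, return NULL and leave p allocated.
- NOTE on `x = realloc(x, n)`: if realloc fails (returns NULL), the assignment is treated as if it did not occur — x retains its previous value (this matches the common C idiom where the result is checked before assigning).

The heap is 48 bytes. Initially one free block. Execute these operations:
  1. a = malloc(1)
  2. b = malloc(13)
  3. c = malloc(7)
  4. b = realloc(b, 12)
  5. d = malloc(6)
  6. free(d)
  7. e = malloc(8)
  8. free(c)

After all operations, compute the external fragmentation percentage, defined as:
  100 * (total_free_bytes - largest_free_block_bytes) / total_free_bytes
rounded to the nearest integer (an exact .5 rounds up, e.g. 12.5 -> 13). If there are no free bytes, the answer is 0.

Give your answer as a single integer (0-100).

Op 1: a = malloc(1) -> a = 0; heap: [0-0 ALLOC][1-47 FREE]
Op 2: b = malloc(13) -> b = 1; heap: [0-0 ALLOC][1-13 ALLOC][14-47 FREE]
Op 3: c = malloc(7) -> c = 14; heap: [0-0 ALLOC][1-13 ALLOC][14-20 ALLOC][21-47 FREE]
Op 4: b = realloc(b, 12) -> b = 1; heap: [0-0 ALLOC][1-12 ALLOC][13-13 FREE][14-20 ALLOC][21-47 FREE]
Op 5: d = malloc(6) -> d = 21; heap: [0-0 ALLOC][1-12 ALLOC][13-13 FREE][14-20 ALLOC][21-26 ALLOC][27-47 FREE]
Op 6: free(d) -> (freed d); heap: [0-0 ALLOC][1-12 ALLOC][13-13 FREE][14-20 ALLOC][21-47 FREE]
Op 7: e = malloc(8) -> e = 21; heap: [0-0 ALLOC][1-12 ALLOC][13-13 FREE][14-20 ALLOC][21-28 ALLOC][29-47 FREE]
Op 8: free(c) -> (freed c); heap: [0-0 ALLOC][1-12 ALLOC][13-20 FREE][21-28 ALLOC][29-47 FREE]
Free blocks: [8 19] total_free=27 largest=19 -> 100*(27-19)/27 = 800/27 ≈ 29.630 -> rounds to 30

Answer: 30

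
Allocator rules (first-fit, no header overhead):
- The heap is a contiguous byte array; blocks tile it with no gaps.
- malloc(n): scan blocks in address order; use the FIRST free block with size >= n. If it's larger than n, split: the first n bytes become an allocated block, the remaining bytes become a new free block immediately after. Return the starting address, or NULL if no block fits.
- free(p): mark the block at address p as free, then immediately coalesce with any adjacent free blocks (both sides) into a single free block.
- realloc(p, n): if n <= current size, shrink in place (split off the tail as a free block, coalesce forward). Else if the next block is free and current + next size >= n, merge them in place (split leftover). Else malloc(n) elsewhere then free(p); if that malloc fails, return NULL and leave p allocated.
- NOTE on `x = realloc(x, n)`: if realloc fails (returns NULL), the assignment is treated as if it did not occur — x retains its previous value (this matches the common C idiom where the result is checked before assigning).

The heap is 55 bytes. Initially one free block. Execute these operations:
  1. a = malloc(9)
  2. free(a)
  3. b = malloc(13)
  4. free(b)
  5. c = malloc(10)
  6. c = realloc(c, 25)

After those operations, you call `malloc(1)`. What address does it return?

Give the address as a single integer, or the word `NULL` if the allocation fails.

Answer: 25

Derivation:
Op 1: a = malloc(9) -> a = 0; heap: [0-8 ALLOC][9-54 FREE]
Op 2: free(a) -> (freed a); heap: [0-54 FREE]
Op 3: b = malloc(13) -> b = 0; heap: [0-12 ALLOC][13-54 FREE]
Op 4: free(b) -> (freed b); heap: [0-54 FREE]
Op 5: c = malloc(10) -> c = 0; heap: [0-9 ALLOC][10-54 FREE]
Op 6: c = realloc(c, 25) -> c = 0; heap: [0-24 ALLOC][25-54 FREE]
malloc(1): first-fit scan over [0-24 ALLOC][25-54 FREE] -> 25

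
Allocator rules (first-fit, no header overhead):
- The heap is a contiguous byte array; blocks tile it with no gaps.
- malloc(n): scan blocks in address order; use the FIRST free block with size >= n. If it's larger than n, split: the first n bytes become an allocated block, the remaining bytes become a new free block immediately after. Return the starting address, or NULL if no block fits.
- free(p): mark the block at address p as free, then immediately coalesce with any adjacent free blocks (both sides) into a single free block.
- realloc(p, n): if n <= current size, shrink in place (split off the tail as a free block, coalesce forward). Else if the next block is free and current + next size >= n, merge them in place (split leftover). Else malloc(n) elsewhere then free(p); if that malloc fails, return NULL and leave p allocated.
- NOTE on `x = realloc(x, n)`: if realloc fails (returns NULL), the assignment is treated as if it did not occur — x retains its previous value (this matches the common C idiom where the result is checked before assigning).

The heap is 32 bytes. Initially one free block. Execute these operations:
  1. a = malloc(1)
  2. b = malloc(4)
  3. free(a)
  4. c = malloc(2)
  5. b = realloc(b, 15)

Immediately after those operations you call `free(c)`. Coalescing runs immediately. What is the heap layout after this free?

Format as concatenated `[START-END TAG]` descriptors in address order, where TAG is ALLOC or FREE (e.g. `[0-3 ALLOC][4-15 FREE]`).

Op 1: a = malloc(1) -> a = 0; heap: [0-0 ALLOC][1-31 FREE]
Op 2: b = malloc(4) -> b = 1; heap: [0-0 ALLOC][1-4 ALLOC][5-31 FREE]
Op 3: free(a) -> (freed a); heap: [0-0 FREE][1-4 ALLOC][5-31 FREE]
Op 4: c = malloc(2) -> c = 5; heap: [0-0 FREE][1-4 ALLOC][5-6 ALLOC][7-31 FREE]
Op 5: b = realloc(b, 15) -> b = 7; heap: [0-4 FREE][5-6 ALLOC][7-21 ALLOC][22-31 FREE]
free(c): c = 5 -> block [5-6 ALLOC]; mark free, coalesce with adjacent free neighbors -> [0-6 FREE][7-21 ALLOC][22-31 FREE]

Answer: [0-6 FREE][7-21 ALLOC][22-31 FREE]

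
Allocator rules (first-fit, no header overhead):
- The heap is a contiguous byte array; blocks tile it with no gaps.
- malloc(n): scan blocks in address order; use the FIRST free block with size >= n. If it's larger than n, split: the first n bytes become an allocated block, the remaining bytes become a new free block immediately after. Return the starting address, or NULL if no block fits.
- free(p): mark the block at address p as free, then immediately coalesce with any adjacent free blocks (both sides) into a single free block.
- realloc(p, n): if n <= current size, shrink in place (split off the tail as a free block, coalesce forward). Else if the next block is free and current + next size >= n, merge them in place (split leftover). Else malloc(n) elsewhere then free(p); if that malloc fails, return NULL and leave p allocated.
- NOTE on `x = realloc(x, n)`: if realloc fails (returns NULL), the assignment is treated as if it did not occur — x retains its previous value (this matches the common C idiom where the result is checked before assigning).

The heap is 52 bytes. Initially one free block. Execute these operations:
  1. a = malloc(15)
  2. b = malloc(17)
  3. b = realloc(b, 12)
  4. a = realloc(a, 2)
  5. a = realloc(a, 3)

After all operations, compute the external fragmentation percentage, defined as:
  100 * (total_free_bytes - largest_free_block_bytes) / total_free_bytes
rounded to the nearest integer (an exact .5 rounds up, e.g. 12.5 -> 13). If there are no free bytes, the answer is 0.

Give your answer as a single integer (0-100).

Answer: 32

Derivation:
Op 1: a = malloc(15) -> a = 0; heap: [0-14 ALLOC][15-51 FREE]
Op 2: b = malloc(17) -> b = 15; heap: [0-14 ALLOC][15-31 ALLOC][32-51 FREE]
Op 3: b = realloc(b, 12) -> b = 15; heap: [0-14 ALLOC][15-26 ALLOC][27-51 FREE]
Op 4: a = realloc(a, 2) -> a = 0; heap: [0-1 ALLOC][2-14 FREE][15-26 ALLOC][27-51 FREE]
Op 5: a = realloc(a, 3) -> a = 0; heap: [0-2 ALLOC][3-14 FREE][15-26 ALLOC][27-51 FREE]
Free blocks: [12 25] total_free=37 largest=25 -> 100*(37-25)/37 = 1200/37 ≈ 32.432 -> rounds to 32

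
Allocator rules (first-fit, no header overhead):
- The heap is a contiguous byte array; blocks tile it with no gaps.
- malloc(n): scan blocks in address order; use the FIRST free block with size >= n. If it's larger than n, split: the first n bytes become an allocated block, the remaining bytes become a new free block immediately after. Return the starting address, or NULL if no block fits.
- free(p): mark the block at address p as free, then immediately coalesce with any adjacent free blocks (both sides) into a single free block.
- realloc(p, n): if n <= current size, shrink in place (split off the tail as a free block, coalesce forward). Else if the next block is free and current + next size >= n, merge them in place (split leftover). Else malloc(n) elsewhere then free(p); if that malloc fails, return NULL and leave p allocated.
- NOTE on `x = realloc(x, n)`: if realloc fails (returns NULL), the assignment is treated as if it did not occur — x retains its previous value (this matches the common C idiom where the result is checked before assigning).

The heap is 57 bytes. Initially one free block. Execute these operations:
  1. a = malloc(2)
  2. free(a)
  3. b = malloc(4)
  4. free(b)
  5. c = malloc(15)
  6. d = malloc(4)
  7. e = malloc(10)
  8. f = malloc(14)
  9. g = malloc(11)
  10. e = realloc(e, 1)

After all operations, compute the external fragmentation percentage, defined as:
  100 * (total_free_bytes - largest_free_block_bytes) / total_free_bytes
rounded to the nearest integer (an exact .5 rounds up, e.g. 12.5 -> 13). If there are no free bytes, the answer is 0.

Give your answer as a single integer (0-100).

Op 1: a = malloc(2) -> a = 0; heap: [0-1 ALLOC][2-56 FREE]
Op 2: free(a) -> (freed a); heap: [0-56 FREE]
Op 3: b = malloc(4) -> b = 0; heap: [0-3 ALLOC][4-56 FREE]
Op 4: free(b) -> (freed b); heap: [0-56 FREE]
Op 5: c = malloc(15) -> c = 0; heap: [0-14 ALLOC][15-56 FREE]
Op 6: d = malloc(4) -> d = 15; heap: [0-14 ALLOC][15-18 ALLOC][19-56 FREE]
Op 7: e = malloc(10) -> e = 19; heap: [0-14 ALLOC][15-18 ALLOC][19-28 ALLOC][29-56 FREE]
Op 8: f = malloc(14) -> f = 29; heap: [0-14 ALLOC][15-18 ALLOC][19-28 ALLOC][29-42 ALLOC][43-56 FREE]
Op 9: g = malloc(11) -> g = 43; heap: [0-14 ALLOC][15-18 ALLOC][19-28 ALLOC][29-42 ALLOC][43-53 ALLOC][54-56 FREE]
Op 10: e = realloc(e, 1) -> e = 19; heap: [0-14 ALLOC][15-18 ALLOC][19-19 ALLOC][20-28 FREE][29-42 ALLOC][43-53 ALLOC][54-56 FREE]
Free blocks: [9 3] total_free=12 largest=9 -> 100*(12-9)/12 = 300/12 = 25

Answer: 25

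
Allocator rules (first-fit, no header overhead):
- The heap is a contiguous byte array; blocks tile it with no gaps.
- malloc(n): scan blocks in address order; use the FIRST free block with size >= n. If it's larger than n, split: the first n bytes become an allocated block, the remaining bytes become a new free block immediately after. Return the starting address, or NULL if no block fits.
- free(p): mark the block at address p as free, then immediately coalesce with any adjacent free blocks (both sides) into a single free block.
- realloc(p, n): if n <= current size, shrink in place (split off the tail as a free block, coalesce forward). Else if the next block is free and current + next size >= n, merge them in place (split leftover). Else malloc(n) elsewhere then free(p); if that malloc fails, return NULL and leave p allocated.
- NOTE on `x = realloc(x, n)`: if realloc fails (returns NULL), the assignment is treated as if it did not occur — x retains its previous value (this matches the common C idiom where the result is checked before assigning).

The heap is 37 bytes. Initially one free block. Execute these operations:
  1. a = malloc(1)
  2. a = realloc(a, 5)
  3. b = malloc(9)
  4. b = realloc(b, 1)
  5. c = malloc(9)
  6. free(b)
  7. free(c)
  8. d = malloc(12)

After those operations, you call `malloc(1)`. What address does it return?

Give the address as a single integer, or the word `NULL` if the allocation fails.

Op 1: a = malloc(1) -> a = 0; heap: [0-0 ALLOC][1-36 FREE]
Op 2: a = realloc(a, 5) -> a = 0; heap: [0-4 ALLOC][5-36 FREE]
Op 3: b = malloc(9) -> b = 5; heap: [0-4 ALLOC][5-13 ALLOC][14-36 FREE]
Op 4: b = realloc(b, 1) -> b = 5; heap: [0-4 ALLOC][5-5 ALLOC][6-36 FREE]
Op 5: c = malloc(9) -> c = 6; heap: [0-4 ALLOC][5-5 ALLOC][6-14 ALLOC][15-36 FREE]
Op 6: free(b) -> (freed b); heap: [0-4 ALLOC][5-5 FREE][6-14 ALLOC][15-36 FREE]
Op 7: free(c) -> (freed c); heap: [0-4 ALLOC][5-36 FREE]
Op 8: d = malloc(12) -> d = 5; heap: [0-4 ALLOC][5-16 ALLOC][17-36 FREE]
malloc(1): first-fit scan over [0-4 ALLOC][5-16 ALLOC][17-36 FREE] -> 17

Answer: 17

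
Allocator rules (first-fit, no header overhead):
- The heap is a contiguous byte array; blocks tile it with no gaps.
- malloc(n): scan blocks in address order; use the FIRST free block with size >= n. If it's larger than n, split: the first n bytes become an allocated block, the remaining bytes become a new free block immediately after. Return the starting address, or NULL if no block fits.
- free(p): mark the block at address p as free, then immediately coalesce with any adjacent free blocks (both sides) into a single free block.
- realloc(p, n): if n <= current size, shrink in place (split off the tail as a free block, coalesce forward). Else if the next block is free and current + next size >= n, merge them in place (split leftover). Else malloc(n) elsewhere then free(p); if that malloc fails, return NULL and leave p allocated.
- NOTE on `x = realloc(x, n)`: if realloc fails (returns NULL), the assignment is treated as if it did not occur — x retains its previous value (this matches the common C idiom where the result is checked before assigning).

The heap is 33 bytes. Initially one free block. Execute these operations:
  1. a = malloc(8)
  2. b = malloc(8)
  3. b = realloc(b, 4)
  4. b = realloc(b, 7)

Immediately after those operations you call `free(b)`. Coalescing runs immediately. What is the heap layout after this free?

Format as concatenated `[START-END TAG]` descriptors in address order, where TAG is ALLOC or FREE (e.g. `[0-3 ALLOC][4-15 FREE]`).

Op 1: a = malloc(8) -> a = 0; heap: [0-7 ALLOC][8-32 FREE]
Op 2: b = malloc(8) -> b = 8; heap: [0-7 ALLOC][8-15 ALLOC][16-32 FREE]
Op 3: b = realloc(b, 4) -> b = 8; heap: [0-7 ALLOC][8-11 ALLOC][12-32 FREE]
Op 4: b = realloc(b, 7) -> b = 8; heap: [0-7 ALLOC][8-14 ALLOC][15-32 FREE]
free(b): b = 8 -> block [8-14 ALLOC]; mark free, coalesce with adjacent free neighbors -> [0-7 ALLOC][8-32 FREE]

Answer: [0-7 ALLOC][8-32 FREE]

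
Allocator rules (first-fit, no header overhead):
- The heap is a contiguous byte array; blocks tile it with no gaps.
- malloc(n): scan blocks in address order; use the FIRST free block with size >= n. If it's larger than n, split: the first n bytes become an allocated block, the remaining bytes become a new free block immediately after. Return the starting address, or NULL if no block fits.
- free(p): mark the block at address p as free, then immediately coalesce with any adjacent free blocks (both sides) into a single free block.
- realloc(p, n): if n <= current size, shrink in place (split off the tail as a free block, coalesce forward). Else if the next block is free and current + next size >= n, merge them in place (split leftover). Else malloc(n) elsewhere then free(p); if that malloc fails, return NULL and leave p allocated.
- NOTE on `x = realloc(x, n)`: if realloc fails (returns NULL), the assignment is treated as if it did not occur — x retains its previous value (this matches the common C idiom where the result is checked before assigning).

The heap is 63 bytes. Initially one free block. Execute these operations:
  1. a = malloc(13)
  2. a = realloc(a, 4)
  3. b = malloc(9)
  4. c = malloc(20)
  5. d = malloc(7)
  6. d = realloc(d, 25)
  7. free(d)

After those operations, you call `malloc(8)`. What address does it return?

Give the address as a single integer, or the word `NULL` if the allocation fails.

Op 1: a = malloc(13) -> a = 0; heap: [0-12 ALLOC][13-62 FREE]
Op 2: a = realloc(a, 4) -> a = 0; heap: [0-3 ALLOC][4-62 FREE]
Op 3: b = malloc(9) -> b = 4; heap: [0-3 ALLOC][4-12 ALLOC][13-62 FREE]
Op 4: c = malloc(20) -> c = 13; heap: [0-3 ALLOC][4-12 ALLOC][13-32 ALLOC][33-62 FREE]
Op 5: d = malloc(7) -> d = 33; heap: [0-3 ALLOC][4-12 ALLOC][13-32 ALLOC][33-39 ALLOC][40-62 FREE]
Op 6: d = realloc(d, 25) -> d = 33; heap: [0-3 ALLOC][4-12 ALLOC][13-32 ALLOC][33-57 ALLOC][58-62 FREE]
Op 7: free(d) -> (freed d); heap: [0-3 ALLOC][4-12 ALLOC][13-32 ALLOC][33-62 FREE]
malloc(8): first-fit scan over [0-3 ALLOC][4-12 ALLOC][13-32 ALLOC][33-62 FREE] -> 33

Answer: 33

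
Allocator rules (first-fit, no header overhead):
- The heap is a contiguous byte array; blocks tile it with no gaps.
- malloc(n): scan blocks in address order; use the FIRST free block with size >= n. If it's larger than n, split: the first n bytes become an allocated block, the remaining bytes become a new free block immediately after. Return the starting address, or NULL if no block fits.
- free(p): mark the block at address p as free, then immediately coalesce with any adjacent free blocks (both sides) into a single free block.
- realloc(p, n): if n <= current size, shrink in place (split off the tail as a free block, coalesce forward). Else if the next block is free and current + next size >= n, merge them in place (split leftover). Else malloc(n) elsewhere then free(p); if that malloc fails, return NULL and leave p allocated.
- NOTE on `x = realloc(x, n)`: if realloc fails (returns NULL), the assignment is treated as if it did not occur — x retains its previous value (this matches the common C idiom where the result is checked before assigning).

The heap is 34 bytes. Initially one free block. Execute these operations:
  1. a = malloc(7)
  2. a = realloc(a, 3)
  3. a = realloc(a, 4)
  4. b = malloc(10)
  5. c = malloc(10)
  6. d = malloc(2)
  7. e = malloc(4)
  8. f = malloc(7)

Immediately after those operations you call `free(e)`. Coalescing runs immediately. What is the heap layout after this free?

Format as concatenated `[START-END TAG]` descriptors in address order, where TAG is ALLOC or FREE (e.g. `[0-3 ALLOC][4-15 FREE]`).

Op 1: a = malloc(7) -> a = 0; heap: [0-6 ALLOC][7-33 FREE]
Op 2: a = realloc(a, 3) -> a = 0; heap: [0-2 ALLOC][3-33 FREE]
Op 3: a = realloc(a, 4) -> a = 0; heap: [0-3 ALLOC][4-33 FREE]
Op 4: b = malloc(10) -> b = 4; heap: [0-3 ALLOC][4-13 ALLOC][14-33 FREE]
Op 5: c = malloc(10) -> c = 14; heap: [0-3 ALLOC][4-13 ALLOC][14-23 ALLOC][24-33 FREE]
Op 6: d = malloc(2) -> d = 24; heap: [0-3 ALLOC][4-13 ALLOC][14-23 ALLOC][24-25 ALLOC][26-33 FREE]
Op 7: e = malloc(4) -> e = 26; heap: [0-3 ALLOC][4-13 ALLOC][14-23 ALLOC][24-25 ALLOC][26-29 ALLOC][30-33 FREE]
Op 8: f = malloc(7) -> f = NULL; heap: [0-3 ALLOC][4-13 ALLOC][14-23 ALLOC][24-25 ALLOC][26-29 ALLOC][30-33 FREE]
free(e): e = 26 -> block [26-29 ALLOC]; mark free, coalesce with adjacent free neighbors -> [0-3 ALLOC][4-13 ALLOC][14-23 ALLOC][24-25 ALLOC][26-33 FREE]

Answer: [0-3 ALLOC][4-13 ALLOC][14-23 ALLOC][24-25 ALLOC][26-33 FREE]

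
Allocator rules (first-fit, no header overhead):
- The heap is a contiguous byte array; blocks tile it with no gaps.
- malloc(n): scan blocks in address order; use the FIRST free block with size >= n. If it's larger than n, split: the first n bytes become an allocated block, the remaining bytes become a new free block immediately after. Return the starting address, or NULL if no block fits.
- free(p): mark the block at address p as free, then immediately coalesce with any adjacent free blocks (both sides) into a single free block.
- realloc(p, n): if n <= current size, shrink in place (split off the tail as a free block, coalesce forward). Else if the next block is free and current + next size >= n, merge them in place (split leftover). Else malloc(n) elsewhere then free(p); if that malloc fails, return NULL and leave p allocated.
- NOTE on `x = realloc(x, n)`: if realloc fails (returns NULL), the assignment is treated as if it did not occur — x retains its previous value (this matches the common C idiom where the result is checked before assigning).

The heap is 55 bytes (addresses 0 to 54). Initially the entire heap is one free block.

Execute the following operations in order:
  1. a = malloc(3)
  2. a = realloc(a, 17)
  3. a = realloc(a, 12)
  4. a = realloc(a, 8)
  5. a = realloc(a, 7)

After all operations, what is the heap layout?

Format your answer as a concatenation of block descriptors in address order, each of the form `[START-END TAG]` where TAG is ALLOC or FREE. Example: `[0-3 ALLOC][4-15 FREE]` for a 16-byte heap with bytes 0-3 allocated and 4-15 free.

Answer: [0-6 ALLOC][7-54 FREE]

Derivation:
Op 1: a = malloc(3) -> a = 0; heap: [0-2 ALLOC][3-54 FREE]
Op 2: a = realloc(a, 17) -> a = 0; heap: [0-16 ALLOC][17-54 FREE]
Op 3: a = realloc(a, 12) -> a = 0; heap: [0-11 ALLOC][12-54 FREE]
Op 4: a = realloc(a, 8) -> a = 0; heap: [0-7 ALLOC][8-54 FREE]
Op 5: a = realloc(a, 7) -> a = 0; heap: [0-6 ALLOC][7-54 FREE]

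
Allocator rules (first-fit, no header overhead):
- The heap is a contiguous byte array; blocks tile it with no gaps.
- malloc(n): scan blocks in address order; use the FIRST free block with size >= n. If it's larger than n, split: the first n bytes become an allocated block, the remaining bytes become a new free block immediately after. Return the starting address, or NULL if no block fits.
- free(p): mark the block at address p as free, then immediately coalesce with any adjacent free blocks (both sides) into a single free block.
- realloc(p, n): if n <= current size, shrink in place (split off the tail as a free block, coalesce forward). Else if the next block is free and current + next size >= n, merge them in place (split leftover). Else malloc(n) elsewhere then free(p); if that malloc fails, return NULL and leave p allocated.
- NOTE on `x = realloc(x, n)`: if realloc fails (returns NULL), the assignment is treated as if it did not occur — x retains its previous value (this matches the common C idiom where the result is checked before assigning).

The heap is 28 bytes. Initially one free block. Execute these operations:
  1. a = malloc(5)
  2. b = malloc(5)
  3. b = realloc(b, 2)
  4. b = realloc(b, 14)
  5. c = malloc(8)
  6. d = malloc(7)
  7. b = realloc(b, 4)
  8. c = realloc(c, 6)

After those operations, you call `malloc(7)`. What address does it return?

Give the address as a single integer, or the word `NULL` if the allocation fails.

Op 1: a = malloc(5) -> a = 0; heap: [0-4 ALLOC][5-27 FREE]
Op 2: b = malloc(5) -> b = 5; heap: [0-4 ALLOC][5-9 ALLOC][10-27 FREE]
Op 3: b = realloc(b, 2) -> b = 5; heap: [0-4 ALLOC][5-6 ALLOC][7-27 FREE]
Op 4: b = realloc(b, 14) -> b = 5; heap: [0-4 ALLOC][5-18 ALLOC][19-27 FREE]
Op 5: c = malloc(8) -> c = 19; heap: [0-4 ALLOC][5-18 ALLOC][19-26 ALLOC][27-27 FREE]
Op 6: d = malloc(7) -> d = NULL; heap: [0-4 ALLOC][5-18 ALLOC][19-26 ALLOC][27-27 FREE]
Op 7: b = realloc(b, 4) -> b = 5; heap: [0-4 ALLOC][5-8 ALLOC][9-18 FREE][19-26 ALLOC][27-27 FREE]
Op 8: c = realloc(c, 6) -> c = 19; heap: [0-4 ALLOC][5-8 ALLOC][9-18 FREE][19-24 ALLOC][25-27 FREE]
malloc(7): first-fit scan over [0-4 ALLOC][5-8 ALLOC][9-18 FREE][19-24 ALLOC][25-27 FREE] -> 9

Answer: 9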